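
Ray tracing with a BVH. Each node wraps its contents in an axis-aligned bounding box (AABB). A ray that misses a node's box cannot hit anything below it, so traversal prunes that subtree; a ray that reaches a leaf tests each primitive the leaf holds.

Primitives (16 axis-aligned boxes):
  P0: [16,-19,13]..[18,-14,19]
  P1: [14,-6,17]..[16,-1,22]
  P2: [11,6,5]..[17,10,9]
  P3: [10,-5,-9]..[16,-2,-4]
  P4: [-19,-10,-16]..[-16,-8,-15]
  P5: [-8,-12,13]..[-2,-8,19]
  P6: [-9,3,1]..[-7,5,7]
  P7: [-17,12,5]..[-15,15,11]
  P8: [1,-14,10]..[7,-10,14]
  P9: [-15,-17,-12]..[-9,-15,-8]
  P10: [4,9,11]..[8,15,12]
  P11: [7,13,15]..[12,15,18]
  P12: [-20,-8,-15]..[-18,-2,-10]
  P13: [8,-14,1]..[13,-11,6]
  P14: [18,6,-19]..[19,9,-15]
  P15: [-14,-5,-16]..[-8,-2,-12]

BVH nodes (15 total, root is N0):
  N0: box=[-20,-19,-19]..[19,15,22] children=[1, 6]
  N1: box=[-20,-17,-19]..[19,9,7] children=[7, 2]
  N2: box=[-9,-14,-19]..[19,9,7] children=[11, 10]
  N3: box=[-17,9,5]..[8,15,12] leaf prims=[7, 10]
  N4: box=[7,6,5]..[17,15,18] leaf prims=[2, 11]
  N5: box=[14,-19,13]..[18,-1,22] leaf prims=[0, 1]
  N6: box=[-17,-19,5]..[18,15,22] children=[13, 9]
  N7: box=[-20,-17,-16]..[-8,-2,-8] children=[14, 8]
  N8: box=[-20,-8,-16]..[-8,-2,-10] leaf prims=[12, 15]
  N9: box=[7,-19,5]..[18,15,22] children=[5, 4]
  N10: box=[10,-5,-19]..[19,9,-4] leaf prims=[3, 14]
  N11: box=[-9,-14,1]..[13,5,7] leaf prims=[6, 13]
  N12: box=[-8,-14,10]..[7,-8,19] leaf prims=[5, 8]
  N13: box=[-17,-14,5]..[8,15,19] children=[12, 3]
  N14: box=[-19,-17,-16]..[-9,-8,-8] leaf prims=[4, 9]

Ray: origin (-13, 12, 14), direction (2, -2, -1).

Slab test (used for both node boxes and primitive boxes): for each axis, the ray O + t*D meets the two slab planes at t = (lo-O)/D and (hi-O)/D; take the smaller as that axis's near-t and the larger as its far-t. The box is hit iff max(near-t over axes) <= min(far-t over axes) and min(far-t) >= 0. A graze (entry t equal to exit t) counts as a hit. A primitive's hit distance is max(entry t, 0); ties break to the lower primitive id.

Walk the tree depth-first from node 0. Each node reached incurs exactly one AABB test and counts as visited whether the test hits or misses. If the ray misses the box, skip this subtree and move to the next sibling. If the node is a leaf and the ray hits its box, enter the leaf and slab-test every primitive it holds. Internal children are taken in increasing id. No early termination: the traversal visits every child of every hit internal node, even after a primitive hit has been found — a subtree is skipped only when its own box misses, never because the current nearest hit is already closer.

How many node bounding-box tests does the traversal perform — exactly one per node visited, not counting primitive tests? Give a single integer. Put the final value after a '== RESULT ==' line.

Walk:
N0 x:[-7/2,16] y:[-3/2,31/2] z:[-8,33] -> hit [-3/2,31/2], descend [1, 6]
  N1 x:[-7/2,16] y:[3/2,29/2] z:[7,33] -> hit [7,29/2], descend [2, 7]
    N2 x:[2,16] y:[3/2,13] z:[7,33] -> hit [7,13], descend [10, 11]
      N10 x:[23/2,16] y:[3/2,17/2] z:[18,33] -> miss, prune
      N11 x:[2,13] y:[7/2,13] z:[7,13] -> hit [7,13] leaf, test {P6(miss), P13@t=23/2}
    N7 x:[-7/2,5/2] y:[7,29/2] z:[22,30] -> miss, prune
  N6 x:[-2,31/2] y:[-3/2,31/2] z:[-8,9] -> hit [-3/2,9], descend [9, 13]
    N9 x:[10,31/2] y:[-3/2,31/2] z:[-8,9] -> miss, prune
    N13 x:[-2,21/2] y:[-3/2,13] z:[-5,9] -> hit [-3/2,9], descend [3, 12]
      N3 x:[-2,21/2] y:[-3/2,3/2] z:[2,9] -> miss, prune
      N12 x:[5/2,10] y:[10,13] z:[-5,4] -> miss, prune

Summary -> nodes [0, 1, 2, 10, 11, 7, 6, 9, 13, 3, 12]; box-tests=11; leaf-entries=1; first=P13

== RESULT ==
11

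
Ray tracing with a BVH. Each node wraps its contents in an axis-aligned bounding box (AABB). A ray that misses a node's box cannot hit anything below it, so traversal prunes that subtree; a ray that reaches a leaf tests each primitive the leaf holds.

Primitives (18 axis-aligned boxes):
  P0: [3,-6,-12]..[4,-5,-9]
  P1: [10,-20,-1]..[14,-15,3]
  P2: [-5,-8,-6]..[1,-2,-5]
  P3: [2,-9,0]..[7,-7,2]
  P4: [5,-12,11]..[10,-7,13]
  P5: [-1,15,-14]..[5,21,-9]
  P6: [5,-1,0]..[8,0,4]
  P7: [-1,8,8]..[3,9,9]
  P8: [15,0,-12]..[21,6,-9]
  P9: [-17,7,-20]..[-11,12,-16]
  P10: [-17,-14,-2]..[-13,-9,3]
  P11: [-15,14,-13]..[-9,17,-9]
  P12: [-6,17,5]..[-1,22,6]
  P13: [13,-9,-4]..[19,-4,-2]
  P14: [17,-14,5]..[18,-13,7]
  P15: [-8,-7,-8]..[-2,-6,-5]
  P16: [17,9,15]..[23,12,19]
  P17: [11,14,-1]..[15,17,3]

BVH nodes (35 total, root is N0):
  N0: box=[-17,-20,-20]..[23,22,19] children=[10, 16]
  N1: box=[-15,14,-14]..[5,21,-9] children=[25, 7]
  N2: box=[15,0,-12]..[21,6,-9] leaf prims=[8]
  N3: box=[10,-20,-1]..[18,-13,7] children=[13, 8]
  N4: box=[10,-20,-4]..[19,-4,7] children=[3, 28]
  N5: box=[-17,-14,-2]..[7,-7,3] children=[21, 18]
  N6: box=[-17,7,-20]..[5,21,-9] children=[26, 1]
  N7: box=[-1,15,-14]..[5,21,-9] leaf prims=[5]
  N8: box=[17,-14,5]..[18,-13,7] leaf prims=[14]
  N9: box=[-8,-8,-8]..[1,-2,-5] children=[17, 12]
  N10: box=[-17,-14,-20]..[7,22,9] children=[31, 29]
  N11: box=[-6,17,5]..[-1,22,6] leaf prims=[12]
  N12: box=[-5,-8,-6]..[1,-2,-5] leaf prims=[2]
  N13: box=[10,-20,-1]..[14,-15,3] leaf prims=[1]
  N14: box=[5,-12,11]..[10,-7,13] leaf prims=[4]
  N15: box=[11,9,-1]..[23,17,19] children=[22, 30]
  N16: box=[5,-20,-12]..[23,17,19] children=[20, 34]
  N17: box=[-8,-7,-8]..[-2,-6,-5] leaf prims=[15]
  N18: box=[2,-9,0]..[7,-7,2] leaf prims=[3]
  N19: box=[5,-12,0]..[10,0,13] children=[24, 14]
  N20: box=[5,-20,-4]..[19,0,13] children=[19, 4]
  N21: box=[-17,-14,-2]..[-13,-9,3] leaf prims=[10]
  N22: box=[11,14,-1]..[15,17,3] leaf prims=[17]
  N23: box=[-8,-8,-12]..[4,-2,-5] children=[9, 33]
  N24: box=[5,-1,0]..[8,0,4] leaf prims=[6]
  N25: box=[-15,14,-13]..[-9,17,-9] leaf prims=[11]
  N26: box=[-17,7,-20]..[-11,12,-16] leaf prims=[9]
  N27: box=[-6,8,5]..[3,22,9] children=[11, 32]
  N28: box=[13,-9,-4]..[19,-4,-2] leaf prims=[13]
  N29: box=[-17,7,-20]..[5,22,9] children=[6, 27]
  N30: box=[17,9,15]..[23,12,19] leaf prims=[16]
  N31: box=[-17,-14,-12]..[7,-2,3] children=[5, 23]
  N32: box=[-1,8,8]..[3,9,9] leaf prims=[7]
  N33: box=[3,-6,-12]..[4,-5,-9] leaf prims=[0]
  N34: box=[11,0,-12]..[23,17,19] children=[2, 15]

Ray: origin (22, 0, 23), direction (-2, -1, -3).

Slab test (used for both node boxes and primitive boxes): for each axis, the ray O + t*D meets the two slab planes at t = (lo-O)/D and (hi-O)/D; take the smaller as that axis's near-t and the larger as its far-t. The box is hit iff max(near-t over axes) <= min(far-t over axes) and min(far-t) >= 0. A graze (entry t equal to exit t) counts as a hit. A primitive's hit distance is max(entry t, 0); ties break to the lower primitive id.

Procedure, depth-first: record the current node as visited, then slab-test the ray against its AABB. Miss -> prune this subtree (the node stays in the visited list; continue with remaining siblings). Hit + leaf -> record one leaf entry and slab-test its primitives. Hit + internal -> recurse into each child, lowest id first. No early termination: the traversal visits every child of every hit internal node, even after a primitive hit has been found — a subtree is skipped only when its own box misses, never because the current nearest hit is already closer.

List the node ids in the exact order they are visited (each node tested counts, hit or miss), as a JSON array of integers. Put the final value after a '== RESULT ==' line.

Traverse from the root:
N0 x:[-1/2,39/2] y:[-22,20] z:[4/3,43/3] -> hit [4/3,43/3], descend [10, 16]
  N10 x:[15/2,39/2] y:[-22,14] z:[14/3,43/3] -> hit [15/2,14], descend [29, 31]
    N29 x:[17/2,39/2] y:[-22,-7] z:[14/3,43/3] -> miss, prune
    N31 x:[15/2,39/2] y:[2,14] z:[20/3,35/3] -> hit [15/2,35/3], descend [5, 23]
      N5 x:[15/2,39/2] y:[7,14] z:[20/3,25/3] -> hit [15/2,25/3], descend [18, 21]
        N18 x:[15/2,10] y:[7,9] z:[7,23/3] -> hit [15/2,23/3] leaf, test {P3@t=15/2}
        N21 x:[35/2,39/2] y:[9,14] z:[20/3,25/3] -> miss, prune
      N23 x:[9,15] y:[2,8] z:[28/3,35/3] -> miss, prune
  N16 x:[-1/2,17/2] y:[-17,20] z:[4/3,35/3] -> hit [4/3,17/2], descend [20, 34]
    N20 x:[3/2,17/2] y:[0,20] z:[10/3,9] -> hit [10/3,17/2], descend [4, 19]
      N4 x:[3/2,6] y:[4,20] z:[16/3,9] -> hit [16/3,6], descend [3, 28]
        N3 x:[2,6] y:[13,20] z:[16/3,8] -> miss, prune
        N28 x:[3/2,9/2] y:[4,9] z:[25/3,9] -> miss, prune
      N19 x:[6,17/2] y:[0,12] z:[10/3,23/3] -> hit [6,23/3], descend [14, 24]
        N14 x:[6,17/2] y:[7,12] z:[10/3,4] -> miss, prune
        N24 x:[7,17/2] y:[0,1] z:[19/3,23/3] -> miss, prune
    N34 x:[-1/2,11/2] y:[-17,0] z:[4/3,35/3] -> miss, prune

17 AABB tests over nodes [0, 10, 29, 31, 5, 18, 21, 23, 16, 20, 4, 3, 28, 19, 14, 24, 34]; 1 leaf entered; closest P3.

== RESULT ==
[0, 10, 29, 31, 5, 18, 21, 23, 16, 20, 4, 3, 28, 19, 14, 24, 34]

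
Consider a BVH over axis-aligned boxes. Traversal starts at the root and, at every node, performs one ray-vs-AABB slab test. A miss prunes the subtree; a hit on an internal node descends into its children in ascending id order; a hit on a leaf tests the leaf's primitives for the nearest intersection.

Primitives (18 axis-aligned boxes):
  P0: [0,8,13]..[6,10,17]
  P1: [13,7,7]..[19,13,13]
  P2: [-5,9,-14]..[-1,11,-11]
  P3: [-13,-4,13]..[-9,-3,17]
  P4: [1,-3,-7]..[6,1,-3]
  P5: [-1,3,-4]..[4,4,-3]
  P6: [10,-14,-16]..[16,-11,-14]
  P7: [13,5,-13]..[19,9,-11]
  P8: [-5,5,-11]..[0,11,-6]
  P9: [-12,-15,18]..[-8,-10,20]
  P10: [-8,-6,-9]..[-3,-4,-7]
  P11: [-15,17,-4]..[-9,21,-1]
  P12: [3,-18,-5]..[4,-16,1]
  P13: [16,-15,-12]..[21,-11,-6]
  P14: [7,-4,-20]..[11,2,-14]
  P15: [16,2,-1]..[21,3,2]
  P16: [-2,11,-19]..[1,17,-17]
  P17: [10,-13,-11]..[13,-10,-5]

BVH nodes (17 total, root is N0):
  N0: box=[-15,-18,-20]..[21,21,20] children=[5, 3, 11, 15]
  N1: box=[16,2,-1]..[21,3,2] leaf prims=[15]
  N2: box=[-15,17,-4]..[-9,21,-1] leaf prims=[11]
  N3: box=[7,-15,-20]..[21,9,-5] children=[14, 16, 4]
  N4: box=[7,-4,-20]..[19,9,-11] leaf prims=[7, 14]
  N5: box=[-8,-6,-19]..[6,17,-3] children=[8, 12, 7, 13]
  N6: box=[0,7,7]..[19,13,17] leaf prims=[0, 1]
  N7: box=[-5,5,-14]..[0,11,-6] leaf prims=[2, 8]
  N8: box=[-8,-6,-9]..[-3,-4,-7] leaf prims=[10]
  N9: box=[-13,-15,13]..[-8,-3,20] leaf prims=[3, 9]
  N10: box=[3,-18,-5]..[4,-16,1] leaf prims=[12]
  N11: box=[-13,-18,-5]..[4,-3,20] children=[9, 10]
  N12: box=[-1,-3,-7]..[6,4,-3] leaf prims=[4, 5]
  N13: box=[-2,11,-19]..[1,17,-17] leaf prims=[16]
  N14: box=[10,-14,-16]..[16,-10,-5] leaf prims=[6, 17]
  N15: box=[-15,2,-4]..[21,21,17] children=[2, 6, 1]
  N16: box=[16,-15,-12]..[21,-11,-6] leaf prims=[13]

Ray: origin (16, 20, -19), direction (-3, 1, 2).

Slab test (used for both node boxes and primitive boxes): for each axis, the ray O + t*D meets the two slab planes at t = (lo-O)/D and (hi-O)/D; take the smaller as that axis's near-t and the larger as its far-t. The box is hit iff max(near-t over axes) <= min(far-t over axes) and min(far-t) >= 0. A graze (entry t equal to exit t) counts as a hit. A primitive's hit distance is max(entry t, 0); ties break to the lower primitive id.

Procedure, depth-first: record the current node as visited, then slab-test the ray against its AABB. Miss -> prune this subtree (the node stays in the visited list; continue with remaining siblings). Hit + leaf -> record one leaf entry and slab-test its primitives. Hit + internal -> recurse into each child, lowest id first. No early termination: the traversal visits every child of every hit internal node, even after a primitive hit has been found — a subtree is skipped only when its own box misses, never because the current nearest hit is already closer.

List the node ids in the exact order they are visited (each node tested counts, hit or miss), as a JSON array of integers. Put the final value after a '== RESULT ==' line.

Trace the traversal:
N0 x:[-5/3,31/3] y:[-38,1] z:[-1/2,39/2] -> hit [-1/2,1], descend [3, 5, 11, 15]
  N3 x:[-5/3,3] y:[-35,-11] z:[-1/2,7] -> miss, prune
  N5 x:[10/3,8] y:[-26,-3] z:[0,8] -> miss, prune
  N11 x:[4,29/3] y:[-38,-23] z:[7,39/2] -> miss, prune
  N15 x:[-5/3,31/3] y:[-18,1] z:[15/2,18] -> miss, prune

Summary -> nodes [0, 3, 5, 11, 15]; box-tests=5; leaf-entries=0; first=miss

== RESULT ==
[0, 3, 5, 11, 15]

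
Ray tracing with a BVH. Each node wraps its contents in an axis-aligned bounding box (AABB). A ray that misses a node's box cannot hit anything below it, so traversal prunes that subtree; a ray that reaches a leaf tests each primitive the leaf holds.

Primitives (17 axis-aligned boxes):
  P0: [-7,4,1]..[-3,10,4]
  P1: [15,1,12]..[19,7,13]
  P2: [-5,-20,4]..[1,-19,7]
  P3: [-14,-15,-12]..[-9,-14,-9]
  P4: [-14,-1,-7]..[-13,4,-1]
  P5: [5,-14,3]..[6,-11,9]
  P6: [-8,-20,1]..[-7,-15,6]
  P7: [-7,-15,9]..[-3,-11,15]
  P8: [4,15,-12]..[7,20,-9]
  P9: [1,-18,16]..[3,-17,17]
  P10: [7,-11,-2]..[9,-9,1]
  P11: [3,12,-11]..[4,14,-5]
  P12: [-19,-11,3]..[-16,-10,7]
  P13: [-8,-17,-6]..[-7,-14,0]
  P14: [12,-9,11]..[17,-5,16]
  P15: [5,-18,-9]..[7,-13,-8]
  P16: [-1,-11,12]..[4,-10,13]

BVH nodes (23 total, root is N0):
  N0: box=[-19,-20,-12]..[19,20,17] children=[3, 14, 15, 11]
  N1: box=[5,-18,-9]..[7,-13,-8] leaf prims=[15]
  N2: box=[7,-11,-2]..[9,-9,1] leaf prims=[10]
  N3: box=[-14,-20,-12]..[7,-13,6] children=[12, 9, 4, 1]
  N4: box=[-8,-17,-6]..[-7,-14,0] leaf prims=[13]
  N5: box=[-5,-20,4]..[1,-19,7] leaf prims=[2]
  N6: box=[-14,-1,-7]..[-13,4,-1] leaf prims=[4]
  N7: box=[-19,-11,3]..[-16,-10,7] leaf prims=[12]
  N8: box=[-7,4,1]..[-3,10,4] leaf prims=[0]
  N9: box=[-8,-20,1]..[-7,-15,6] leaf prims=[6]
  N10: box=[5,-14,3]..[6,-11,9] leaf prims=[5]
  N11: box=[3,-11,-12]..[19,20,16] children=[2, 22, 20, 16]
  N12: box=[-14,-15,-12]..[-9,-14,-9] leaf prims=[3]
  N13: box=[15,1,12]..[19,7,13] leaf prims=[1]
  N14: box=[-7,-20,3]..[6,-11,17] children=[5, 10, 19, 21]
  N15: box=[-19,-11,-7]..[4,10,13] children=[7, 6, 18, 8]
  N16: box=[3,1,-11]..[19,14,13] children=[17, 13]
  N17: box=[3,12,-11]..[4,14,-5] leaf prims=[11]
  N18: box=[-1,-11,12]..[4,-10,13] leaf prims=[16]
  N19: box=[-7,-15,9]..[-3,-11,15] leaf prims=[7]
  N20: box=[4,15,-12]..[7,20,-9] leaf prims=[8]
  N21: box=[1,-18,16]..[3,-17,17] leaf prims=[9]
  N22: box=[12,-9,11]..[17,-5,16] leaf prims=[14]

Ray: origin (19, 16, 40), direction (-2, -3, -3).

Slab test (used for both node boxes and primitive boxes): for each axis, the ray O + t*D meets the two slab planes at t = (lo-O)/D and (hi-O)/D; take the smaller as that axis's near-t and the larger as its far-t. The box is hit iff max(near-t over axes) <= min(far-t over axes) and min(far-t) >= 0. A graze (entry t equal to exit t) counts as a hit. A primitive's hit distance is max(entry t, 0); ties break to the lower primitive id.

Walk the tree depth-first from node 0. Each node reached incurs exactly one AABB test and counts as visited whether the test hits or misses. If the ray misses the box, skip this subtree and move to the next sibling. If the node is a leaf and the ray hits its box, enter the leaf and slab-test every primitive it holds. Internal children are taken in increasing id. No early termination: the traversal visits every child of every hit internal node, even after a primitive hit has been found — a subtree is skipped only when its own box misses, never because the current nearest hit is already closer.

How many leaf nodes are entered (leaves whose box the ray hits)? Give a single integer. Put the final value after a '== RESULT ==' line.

Trace the traversal:
N0 x:[0,19] y:[-4/3,12] z:[23/3,52/3] -> hit [23/3,12], descend [3, 11, 14, 15]
  N3 x:[6,33/2] y:[29/3,12] z:[34/3,52/3] -> hit [34/3,12], descend [1, 4, 9, 12]
    N1 x:[6,7] y:[29/3,34/3] z:[16,49/3] -> miss, prune
    N4 x:[13,27/2] y:[10,11] z:[40/3,46/3] -> miss, prune
    N9 x:[13,27/2] y:[31/3,12] z:[34/3,13] -> miss, prune
    N12 x:[14,33/2] y:[10,31/3] z:[49/3,52/3] -> miss, prune
  N11 x:[0,8] y:[-4/3,9] z:[8,52/3] -> hit [8,8], descend [2, 16, 20, 22]
    N2 x:[5,6] y:[25/3,9] z:[13,14] -> miss, prune
    N16 x:[0,8] y:[2/3,5] z:[9,17] -> miss, prune
    N20 x:[6,15/2] y:[-4/3,1/3] z:[49/3,52/3] -> miss, prune
    N22 x:[1,7/2] y:[7,25/3] z:[8,29/3] -> miss, prune
  N14 x:[13/2,13] y:[9,12] z:[23/3,37/3] -> hit [9,12], descend [5, 10, 19, 21]
    N5 x:[9,12] y:[35/3,12] z:[11,12] -> hit [35/3,12] leaf, test {P2@t=35/3}
    N10 x:[13/2,7] y:[9,10] z:[31/3,37/3] -> miss, prune
    N19 x:[11,13] y:[9,31/3] z:[25/3,31/3] -> miss, prune
    N21 x:[8,9] y:[11,34/3] z:[23/3,8] -> miss, prune
  N15 x:[15/2,19] y:[2,9] z:[9,47/3] -> hit [9,9], descend [6, 7, 8, 18]
    N6 x:[16,33/2] y:[4,17/3] z:[41/3,47/3] -> miss, prune
    N7 x:[35/2,19] y:[26/3,9] z:[11,37/3] -> miss, prune
    N8 x:[11,13] y:[2,4] z:[12,13] -> miss, prune
    N18 x:[15/2,10] y:[26/3,9] z:[9,28/3] -> hit [9,9] leaf, test {P16@t=9}

order=[0, 3, 1, 4, 9, 12, 11, 2, 16, 20, 22, 14, 5, 10, 19, 21, 15, 6, 7, 8, 18]  |boxes|=21  |leaves|=2  hit=P16

== RESULT ==
2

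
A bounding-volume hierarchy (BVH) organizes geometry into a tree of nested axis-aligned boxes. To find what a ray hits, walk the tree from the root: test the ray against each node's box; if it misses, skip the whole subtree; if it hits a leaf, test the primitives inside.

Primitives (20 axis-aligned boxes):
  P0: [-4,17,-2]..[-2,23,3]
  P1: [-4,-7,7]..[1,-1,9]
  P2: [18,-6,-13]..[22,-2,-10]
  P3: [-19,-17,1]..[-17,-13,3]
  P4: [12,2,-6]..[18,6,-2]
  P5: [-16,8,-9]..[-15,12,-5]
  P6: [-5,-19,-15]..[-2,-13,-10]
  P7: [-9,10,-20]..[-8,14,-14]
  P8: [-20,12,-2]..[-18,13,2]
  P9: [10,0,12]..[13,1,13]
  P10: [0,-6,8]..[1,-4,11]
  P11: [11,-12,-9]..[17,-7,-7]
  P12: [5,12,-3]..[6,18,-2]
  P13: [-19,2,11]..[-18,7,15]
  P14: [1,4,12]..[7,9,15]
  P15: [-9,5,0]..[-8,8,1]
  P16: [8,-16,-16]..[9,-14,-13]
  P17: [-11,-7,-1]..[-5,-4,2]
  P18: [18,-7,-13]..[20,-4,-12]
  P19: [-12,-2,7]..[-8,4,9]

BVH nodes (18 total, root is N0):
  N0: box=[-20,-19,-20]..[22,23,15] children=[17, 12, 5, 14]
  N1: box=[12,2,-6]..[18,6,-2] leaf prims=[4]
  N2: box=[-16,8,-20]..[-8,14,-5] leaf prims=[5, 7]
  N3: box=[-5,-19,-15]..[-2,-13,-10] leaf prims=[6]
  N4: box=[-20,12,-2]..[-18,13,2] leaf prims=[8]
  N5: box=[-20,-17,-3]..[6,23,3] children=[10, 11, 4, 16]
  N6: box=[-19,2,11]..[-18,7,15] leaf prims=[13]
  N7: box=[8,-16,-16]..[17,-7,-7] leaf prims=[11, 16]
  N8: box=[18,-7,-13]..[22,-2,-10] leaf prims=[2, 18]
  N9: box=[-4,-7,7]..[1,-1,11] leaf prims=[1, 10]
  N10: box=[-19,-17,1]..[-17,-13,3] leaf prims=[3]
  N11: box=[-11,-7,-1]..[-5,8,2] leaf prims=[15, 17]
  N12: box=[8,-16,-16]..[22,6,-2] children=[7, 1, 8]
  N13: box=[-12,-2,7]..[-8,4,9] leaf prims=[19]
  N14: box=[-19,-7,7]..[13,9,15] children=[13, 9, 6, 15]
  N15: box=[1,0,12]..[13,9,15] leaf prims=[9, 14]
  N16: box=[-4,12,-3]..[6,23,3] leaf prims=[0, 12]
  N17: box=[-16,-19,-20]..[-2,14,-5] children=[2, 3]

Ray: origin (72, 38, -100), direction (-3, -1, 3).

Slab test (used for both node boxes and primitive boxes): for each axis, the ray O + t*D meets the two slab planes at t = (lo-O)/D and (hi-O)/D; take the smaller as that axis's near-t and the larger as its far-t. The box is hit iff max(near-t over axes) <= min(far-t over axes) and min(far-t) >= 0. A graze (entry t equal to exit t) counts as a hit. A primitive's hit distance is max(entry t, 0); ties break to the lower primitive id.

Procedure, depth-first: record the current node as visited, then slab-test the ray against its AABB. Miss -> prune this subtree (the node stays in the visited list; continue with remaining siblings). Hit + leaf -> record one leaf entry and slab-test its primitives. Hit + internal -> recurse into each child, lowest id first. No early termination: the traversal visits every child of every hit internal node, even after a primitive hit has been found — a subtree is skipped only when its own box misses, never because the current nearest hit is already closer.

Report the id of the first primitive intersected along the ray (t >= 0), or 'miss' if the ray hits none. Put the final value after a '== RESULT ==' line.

Trace the traversal:
N0 x:[50/3,92/3] y:[15,57] z:[80/3,115/3] -> hit [80/3,92/3], descend [5, 12, 14, 17]
  N5 x:[22,92/3] y:[15,55] z:[97/3,103/3] -> miss, prune
  N12 x:[50/3,64/3] y:[32,54] z:[28,98/3] -> miss, prune
  N14 x:[59/3,91/3] y:[29,45] z:[107/3,115/3] -> miss, prune
  N17 x:[74/3,88/3] y:[24,57] z:[80/3,95/3] -> hit [80/3,88/3], descend [2, 3]
    N2 x:[80/3,88/3] y:[24,30] z:[80/3,95/3] -> hit [80/3,88/3] leaf, test {P5(miss), P7@t=80/3}
    N3 x:[74/3,77/3] y:[51,57] z:[85/3,30] -> miss, prune

order=[0, 5, 12, 14, 17, 2, 3]  |boxes|=7  |leaves|=1  hit=P7

== RESULT ==
7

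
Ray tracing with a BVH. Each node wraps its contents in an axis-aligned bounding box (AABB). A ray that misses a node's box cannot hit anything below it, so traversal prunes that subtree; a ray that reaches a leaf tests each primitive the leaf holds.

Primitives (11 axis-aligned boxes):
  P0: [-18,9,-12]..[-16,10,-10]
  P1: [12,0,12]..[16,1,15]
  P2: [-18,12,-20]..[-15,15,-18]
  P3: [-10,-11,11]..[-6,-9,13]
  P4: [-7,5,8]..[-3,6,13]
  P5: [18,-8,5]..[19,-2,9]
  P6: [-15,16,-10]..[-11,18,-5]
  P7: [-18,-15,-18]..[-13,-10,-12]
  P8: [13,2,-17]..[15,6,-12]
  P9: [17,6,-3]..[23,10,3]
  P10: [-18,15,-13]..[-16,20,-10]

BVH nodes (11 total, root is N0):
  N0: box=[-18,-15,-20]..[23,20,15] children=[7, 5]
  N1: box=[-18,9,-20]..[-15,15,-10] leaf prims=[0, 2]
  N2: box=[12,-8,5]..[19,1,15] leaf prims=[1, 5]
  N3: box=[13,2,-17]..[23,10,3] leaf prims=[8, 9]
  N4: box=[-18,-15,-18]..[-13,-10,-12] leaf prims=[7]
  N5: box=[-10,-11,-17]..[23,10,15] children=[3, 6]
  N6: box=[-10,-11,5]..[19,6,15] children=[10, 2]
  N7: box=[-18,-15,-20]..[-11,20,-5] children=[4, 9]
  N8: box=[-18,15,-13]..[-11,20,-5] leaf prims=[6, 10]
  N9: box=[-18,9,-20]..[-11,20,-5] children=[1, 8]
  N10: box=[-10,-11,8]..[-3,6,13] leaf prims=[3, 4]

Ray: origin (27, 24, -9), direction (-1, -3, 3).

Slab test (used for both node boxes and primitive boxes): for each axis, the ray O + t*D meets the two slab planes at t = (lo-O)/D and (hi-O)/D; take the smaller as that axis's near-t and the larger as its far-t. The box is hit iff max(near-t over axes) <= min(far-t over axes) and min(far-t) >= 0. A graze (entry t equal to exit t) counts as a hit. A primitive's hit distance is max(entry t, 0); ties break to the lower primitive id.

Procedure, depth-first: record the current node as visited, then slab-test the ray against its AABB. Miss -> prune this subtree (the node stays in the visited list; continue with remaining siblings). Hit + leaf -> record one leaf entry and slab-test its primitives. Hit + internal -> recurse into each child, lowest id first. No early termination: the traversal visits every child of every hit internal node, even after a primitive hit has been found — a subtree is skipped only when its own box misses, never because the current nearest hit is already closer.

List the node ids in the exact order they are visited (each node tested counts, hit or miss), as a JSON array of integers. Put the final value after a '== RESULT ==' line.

Walk:
N0 x:[4,45] y:[4/3,13] z:[-11/3,8] -> hit [4,8], descend [5, 7]
  N5 x:[4,37] y:[14/3,35/3] z:[-8/3,8] -> hit [14/3,8], descend [3, 6]
    N3 x:[4,14] y:[14/3,22/3] z:[-8/3,4] -> miss, prune
    N6 x:[8,37] y:[6,35/3] z:[14/3,8] -> hit [8,8], descend [2, 10]
      N2 x:[8,15] y:[23/3,32/3] z:[14/3,8] -> hit [8,8] leaf, test {P1(miss), P5(miss)}
      N10 x:[30,37] y:[6,35/3] z:[17/3,22/3] -> miss, prune
  N7 x:[38,45] y:[4/3,13] z:[-11/3,4/3] -> miss, prune

Visited [0, 5, 3, 6, 2, 10, 7]. Tests: 7 box, 1 leaf. Nearest: miss.

== RESULT ==
[0, 5, 3, 6, 2, 10, 7]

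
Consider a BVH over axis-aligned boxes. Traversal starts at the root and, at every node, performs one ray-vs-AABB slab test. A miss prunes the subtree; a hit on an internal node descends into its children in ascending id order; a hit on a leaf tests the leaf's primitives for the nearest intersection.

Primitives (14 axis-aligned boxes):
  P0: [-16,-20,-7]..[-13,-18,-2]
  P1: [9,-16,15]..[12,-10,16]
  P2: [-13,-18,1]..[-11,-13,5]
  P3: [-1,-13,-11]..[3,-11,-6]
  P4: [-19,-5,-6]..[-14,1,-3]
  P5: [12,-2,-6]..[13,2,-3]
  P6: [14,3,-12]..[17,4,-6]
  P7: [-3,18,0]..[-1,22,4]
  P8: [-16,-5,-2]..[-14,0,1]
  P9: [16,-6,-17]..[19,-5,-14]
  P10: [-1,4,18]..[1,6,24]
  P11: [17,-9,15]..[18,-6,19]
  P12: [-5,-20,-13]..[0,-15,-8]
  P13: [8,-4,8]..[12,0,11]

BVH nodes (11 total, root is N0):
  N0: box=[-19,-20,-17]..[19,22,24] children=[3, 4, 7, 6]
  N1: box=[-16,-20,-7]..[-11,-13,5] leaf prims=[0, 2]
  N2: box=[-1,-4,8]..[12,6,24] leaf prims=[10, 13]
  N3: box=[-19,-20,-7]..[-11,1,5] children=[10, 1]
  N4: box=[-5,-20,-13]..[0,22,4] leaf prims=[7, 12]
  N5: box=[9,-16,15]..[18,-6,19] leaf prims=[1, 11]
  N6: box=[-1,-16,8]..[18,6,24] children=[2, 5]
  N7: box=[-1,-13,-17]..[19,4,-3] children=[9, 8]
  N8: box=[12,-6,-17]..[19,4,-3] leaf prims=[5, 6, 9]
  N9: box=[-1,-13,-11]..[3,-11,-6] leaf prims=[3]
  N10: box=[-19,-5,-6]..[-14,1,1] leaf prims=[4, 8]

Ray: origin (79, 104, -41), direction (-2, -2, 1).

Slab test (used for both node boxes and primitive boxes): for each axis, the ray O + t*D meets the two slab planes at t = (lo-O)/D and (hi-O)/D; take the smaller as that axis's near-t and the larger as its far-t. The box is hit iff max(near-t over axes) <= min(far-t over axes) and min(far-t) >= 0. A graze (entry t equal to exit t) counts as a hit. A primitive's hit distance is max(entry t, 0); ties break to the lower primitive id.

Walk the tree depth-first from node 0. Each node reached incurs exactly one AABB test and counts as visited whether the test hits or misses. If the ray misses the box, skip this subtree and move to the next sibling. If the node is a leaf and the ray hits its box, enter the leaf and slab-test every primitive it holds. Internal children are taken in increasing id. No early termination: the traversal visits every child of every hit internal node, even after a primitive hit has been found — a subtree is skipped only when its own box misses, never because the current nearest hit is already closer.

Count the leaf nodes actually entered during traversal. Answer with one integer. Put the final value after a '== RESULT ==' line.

Walk:
N0 x:[30,49] y:[41,62] z:[24,65] -> hit [41,49], descend [3, 4, 6, 7]
  N3 x:[45,49] y:[103/2,62] z:[34,46] -> miss, prune
  N4 x:[79/2,42] y:[41,62] z:[28,45] -> hit [41,42] leaf, test {P7@t=41, P12(miss)}
  N6 x:[61/2,40] y:[49,60] z:[49,65] -> miss, prune
  N7 x:[30,40] y:[50,117/2] z:[24,38] -> miss, prune

order=[0, 3, 4, 6, 7]  |boxes|=5  |leaves|=1  hit=P7

== RESULT ==
1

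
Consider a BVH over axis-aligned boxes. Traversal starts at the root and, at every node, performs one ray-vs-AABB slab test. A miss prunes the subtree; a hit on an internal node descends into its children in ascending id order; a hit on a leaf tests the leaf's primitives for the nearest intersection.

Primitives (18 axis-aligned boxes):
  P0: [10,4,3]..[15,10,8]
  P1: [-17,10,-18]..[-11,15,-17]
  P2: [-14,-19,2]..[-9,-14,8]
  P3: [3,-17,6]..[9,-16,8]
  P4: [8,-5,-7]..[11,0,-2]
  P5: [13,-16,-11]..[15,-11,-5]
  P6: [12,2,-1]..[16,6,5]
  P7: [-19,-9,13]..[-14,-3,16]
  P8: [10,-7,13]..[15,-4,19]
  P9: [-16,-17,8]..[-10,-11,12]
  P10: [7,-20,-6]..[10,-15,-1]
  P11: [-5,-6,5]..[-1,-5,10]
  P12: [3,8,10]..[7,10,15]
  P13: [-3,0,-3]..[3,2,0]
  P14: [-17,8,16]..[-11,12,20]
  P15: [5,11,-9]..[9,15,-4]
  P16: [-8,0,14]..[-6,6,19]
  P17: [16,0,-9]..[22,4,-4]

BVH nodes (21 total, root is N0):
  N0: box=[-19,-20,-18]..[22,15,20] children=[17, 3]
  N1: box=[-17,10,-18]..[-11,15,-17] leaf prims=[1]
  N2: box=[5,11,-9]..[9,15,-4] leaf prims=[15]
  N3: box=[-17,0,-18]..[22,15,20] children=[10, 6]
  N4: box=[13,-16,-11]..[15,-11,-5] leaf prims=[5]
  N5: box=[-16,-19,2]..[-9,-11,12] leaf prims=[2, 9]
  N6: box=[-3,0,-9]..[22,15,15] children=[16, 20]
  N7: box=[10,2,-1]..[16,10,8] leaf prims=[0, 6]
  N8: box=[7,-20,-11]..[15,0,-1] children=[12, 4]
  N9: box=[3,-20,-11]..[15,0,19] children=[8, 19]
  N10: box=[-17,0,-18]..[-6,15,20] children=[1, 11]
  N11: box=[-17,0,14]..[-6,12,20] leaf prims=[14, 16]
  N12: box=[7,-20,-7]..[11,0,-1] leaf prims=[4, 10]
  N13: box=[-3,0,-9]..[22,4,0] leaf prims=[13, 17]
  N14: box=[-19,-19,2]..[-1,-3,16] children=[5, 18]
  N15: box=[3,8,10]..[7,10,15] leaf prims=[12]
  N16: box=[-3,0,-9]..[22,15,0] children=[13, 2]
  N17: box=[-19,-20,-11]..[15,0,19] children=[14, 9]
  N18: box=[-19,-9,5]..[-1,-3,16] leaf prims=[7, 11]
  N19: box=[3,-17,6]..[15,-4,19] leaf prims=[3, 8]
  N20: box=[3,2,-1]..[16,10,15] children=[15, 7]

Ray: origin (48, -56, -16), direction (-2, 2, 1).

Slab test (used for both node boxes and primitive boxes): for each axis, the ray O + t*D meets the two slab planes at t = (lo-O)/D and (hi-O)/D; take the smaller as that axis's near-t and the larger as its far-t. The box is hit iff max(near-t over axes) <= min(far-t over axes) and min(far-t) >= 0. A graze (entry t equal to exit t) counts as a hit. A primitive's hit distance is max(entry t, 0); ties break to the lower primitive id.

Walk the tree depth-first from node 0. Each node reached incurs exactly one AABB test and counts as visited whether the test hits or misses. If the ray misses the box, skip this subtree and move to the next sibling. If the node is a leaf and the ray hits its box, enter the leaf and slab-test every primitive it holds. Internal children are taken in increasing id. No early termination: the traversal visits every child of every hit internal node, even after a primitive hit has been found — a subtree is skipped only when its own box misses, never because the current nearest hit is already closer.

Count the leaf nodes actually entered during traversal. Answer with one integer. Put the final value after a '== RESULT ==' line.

Traverse from the root:
N0 x:[13,67/2] y:[18,71/2] z:[-2,36] -> hit [18,67/2], descend [3, 17]
  N3 x:[13,65/2] y:[28,71/2] z:[-2,36] -> hit [28,65/2], descend [6, 10]
    N6 x:[13,51/2] y:[28,71/2] z:[7,31] -> miss, prune
    N10 x:[27,65/2] y:[28,71/2] z:[-2,36] -> hit [28,65/2], descend [1, 11]
      N1 x:[59/2,65/2] y:[33,71/2] z:[-2,-1] -> miss, prune
      N11 x:[27,65/2] y:[28,34] z:[30,36] -> hit [30,65/2] leaf, test {P14@t=32, P16(miss)}
  N17 x:[33/2,67/2] y:[18,28] z:[5,35] -> hit [18,28], descend [9, 14]
    N9 x:[33/2,45/2] y:[18,28] z:[5,35] -> hit [18,45/2], descend [8, 19]
      N8 x:[33/2,41/2] y:[18,28] z:[5,15] -> miss, prune
      N19 x:[33/2,45/2] y:[39/2,26] z:[22,35] -> hit [22,45/2] leaf, test {P3(miss), P8(miss)}
    N14 x:[49/2,67/2] y:[37/2,53/2] z:[18,32] -> hit [49/2,53/2], descend [5, 18]
      N5 x:[57/2,32] y:[37/2,45/2] z:[18,28] -> miss, prune
      N18 x:[49/2,67/2] y:[47/2,53/2] z:[21,32] -> hit [49/2,53/2] leaf, test {P7(miss), P11@t=25}

Summary -> nodes [0, 3, 6, 10, 1, 11, 17, 9, 8, 19, 14, 5, 18]; box-tests=13; leaf-entries=3; first=P11

== RESULT ==
3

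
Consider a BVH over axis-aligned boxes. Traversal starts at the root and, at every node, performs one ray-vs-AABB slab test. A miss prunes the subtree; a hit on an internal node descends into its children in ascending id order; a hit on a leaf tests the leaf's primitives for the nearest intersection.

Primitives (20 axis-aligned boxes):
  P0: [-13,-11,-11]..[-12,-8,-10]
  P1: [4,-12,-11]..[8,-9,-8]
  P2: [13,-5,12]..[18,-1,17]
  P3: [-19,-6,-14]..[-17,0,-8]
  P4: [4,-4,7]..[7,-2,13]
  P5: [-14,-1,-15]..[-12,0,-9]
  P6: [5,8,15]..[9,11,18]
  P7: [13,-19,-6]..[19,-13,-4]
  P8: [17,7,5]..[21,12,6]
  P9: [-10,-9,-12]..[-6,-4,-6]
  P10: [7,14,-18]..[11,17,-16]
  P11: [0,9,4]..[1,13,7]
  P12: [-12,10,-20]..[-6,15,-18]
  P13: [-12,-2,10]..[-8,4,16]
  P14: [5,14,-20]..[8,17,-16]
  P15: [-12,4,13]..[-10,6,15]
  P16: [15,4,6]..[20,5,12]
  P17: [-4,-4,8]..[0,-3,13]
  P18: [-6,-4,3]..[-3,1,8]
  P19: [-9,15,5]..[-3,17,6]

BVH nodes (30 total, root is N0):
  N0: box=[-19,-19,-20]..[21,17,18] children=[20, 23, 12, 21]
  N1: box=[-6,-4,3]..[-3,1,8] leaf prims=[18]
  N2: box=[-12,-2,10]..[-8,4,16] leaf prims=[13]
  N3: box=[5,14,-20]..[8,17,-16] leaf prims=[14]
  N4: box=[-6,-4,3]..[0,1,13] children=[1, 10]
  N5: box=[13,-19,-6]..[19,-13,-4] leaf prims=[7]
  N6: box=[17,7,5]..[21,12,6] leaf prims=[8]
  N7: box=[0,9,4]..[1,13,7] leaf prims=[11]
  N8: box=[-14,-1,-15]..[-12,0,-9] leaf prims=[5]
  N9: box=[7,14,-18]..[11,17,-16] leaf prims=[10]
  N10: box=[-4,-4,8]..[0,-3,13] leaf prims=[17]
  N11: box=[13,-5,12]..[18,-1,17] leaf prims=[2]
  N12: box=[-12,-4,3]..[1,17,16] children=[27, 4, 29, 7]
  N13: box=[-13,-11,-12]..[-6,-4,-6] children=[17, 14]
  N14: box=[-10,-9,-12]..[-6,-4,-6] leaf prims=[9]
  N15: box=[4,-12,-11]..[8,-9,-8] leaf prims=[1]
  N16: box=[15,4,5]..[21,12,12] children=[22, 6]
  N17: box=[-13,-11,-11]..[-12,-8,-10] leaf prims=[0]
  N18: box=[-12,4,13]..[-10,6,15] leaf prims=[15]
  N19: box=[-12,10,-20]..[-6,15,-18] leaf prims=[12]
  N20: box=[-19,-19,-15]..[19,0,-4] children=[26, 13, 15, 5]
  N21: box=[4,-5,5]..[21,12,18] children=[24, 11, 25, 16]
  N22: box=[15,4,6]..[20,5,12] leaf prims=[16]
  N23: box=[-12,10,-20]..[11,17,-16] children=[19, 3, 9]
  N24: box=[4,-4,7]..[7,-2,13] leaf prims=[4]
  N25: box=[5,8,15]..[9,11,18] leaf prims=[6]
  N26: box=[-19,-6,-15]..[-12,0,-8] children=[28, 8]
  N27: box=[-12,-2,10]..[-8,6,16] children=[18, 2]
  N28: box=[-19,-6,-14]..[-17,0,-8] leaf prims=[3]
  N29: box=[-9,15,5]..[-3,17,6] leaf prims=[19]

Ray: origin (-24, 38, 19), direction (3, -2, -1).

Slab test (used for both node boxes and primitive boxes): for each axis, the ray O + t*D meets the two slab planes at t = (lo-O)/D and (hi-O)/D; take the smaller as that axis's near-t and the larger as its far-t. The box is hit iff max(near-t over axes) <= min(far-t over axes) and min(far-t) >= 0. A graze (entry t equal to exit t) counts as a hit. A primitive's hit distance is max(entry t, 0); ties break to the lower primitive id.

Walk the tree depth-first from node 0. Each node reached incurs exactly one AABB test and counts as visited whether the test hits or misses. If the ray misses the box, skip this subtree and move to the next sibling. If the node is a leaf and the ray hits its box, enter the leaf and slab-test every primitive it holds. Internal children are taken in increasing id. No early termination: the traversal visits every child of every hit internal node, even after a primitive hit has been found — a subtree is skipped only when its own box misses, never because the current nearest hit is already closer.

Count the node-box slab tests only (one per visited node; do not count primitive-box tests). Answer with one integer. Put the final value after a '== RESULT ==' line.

Walk:
N0 x:[5/3,15] y:[21/2,57/2] z:[1,39] -> hit [21/2,15], descend [12, 20, 21, 23]
  N12 x:[4,25/3] y:[21/2,21] z:[3,16] -> miss, prune
  N20 x:[5/3,43/3] y:[19,57/2] z:[23,34] -> miss, prune
  N21 x:[28/3,15] y:[13,43/2] z:[1,14] -> hit [13,14], descend [11, 16, 24, 25]
    N11 x:[37/3,14] y:[39/2,43/2] z:[2,7] -> miss, prune
    N16 x:[13,15] y:[13,17] z:[7,14] -> hit [13,14], descend [6, 22]
      N6 x:[41/3,15] y:[13,31/2] z:[13,14] -> hit [41/3,14] leaf, test {P8@t=41/3}
      N22 x:[13,44/3] y:[33/2,17] z:[7,13] -> miss, prune
    N24 x:[28/3,31/3] y:[20,21] z:[6,12] -> miss, prune
    N25 x:[29/3,11] y:[27/2,15] z:[1,4] -> miss, prune
  N23 x:[4,35/3] y:[21/2,14] z:[35,39] -> miss, prune

Summary -> nodes [0, 12, 20, 21, 11, 16, 6, 22, 24, 25, 23]; box-tests=11; leaf-entries=1; first=P8

== RESULT ==
11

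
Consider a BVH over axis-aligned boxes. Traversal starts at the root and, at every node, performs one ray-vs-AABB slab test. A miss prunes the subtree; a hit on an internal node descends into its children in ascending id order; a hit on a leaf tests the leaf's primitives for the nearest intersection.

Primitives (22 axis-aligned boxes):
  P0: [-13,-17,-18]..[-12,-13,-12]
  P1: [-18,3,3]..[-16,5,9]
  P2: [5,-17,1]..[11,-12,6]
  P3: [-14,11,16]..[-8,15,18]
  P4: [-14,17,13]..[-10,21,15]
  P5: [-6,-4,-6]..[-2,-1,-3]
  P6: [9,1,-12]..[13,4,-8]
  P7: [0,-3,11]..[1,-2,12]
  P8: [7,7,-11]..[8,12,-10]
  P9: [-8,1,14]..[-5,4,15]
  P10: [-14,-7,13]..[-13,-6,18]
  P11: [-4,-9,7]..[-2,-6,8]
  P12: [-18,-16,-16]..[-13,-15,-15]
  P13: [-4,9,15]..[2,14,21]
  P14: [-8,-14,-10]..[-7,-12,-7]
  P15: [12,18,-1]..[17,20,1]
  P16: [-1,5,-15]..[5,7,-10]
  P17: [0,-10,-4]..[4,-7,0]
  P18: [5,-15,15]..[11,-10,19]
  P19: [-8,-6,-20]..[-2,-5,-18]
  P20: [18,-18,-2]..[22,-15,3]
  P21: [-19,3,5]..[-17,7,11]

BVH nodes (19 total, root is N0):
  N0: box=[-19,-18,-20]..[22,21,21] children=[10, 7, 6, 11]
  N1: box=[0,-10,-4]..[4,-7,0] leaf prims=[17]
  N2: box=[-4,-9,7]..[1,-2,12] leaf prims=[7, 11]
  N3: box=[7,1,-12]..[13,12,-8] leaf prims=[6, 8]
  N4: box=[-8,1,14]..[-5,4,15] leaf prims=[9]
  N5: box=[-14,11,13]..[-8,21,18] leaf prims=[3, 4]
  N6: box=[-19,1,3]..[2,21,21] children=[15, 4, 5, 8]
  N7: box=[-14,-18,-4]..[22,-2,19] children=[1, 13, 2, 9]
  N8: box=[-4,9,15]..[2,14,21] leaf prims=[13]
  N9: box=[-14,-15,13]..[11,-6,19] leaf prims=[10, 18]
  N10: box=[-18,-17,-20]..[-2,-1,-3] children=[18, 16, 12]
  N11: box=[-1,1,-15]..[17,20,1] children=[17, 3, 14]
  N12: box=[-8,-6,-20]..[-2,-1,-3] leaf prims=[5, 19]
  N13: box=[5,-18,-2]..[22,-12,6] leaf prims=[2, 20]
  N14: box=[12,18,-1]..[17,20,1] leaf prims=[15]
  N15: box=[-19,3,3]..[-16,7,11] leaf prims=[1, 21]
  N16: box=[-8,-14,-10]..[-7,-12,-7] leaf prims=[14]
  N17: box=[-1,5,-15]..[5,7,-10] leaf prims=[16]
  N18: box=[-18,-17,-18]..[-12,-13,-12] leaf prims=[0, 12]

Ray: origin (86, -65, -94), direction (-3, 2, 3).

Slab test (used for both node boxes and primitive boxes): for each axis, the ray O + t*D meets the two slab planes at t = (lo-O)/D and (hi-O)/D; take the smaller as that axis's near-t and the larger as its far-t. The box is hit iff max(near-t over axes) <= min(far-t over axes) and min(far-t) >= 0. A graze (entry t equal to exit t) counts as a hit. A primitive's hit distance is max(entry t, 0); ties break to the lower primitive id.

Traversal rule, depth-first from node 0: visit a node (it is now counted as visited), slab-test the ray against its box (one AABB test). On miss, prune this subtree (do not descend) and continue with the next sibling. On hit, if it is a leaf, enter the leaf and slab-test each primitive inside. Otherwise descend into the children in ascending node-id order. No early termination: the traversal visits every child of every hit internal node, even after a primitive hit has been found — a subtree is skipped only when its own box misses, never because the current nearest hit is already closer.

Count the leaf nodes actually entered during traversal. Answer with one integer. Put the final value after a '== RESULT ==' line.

Walk:
N0 x:[64/3,35] y:[47/2,43] z:[74/3,115/3] -> hit [74/3,35], descend [6, 7, 10, 11]
  N6 x:[28,35] y:[33,43] z:[97/3,115/3] -> hit [33,35], descend [4, 5, 8, 15]
    N4 x:[91/3,94/3] y:[33,69/2] z:[36,109/3] -> miss, prune
    N5 x:[94/3,100/3] y:[38,43] z:[107/3,112/3] -> miss, prune
    N8 x:[28,30] y:[37,79/2] z:[109/3,115/3] -> miss, prune
    N15 x:[34,35] y:[34,36] z:[97/3,35] -> hit [34,35] leaf, test {P1@t=34, P21@t=103/3}
  N7 x:[64/3,100/3] y:[47/2,63/2] z:[30,113/3] -> hit [30,63/2], descend [1, 2, 9, 13]
    N1 x:[82/3,86/3] y:[55/2,29] z:[30,94/3] -> miss, prune
    N2 x:[85/3,30] y:[28,63/2] z:[101/3,106/3] -> miss, prune
    N9 x:[25,100/3] y:[25,59/2] z:[107/3,113/3] -> miss, prune
    N13 x:[64/3,27] y:[47/2,53/2] z:[92/3,100/3] -> miss, prune
  N10 x:[88/3,104/3] y:[24,32] z:[74/3,91/3] -> hit [88/3,91/3], descend [12, 16, 18]
    N12 x:[88/3,94/3] y:[59/2,32] z:[74/3,91/3] -> hit [59/2,91/3] leaf, test {P5(miss), P19(miss)}
    N16 x:[31,94/3] y:[51/2,53/2] z:[28,29] -> miss, prune
    N18 x:[98/3,104/3] y:[24,26] z:[76/3,82/3] -> miss, prune
  N11 x:[23,29] y:[33,85/2] z:[79/3,95/3] -> miss, prune

Summary -> nodes [0, 6, 4, 5, 8, 15, 7, 1, 2, 9, 13, 10, 12, 16, 18, 11]; box-tests=16; leaf-entries=2; first=P1

== RESULT ==
2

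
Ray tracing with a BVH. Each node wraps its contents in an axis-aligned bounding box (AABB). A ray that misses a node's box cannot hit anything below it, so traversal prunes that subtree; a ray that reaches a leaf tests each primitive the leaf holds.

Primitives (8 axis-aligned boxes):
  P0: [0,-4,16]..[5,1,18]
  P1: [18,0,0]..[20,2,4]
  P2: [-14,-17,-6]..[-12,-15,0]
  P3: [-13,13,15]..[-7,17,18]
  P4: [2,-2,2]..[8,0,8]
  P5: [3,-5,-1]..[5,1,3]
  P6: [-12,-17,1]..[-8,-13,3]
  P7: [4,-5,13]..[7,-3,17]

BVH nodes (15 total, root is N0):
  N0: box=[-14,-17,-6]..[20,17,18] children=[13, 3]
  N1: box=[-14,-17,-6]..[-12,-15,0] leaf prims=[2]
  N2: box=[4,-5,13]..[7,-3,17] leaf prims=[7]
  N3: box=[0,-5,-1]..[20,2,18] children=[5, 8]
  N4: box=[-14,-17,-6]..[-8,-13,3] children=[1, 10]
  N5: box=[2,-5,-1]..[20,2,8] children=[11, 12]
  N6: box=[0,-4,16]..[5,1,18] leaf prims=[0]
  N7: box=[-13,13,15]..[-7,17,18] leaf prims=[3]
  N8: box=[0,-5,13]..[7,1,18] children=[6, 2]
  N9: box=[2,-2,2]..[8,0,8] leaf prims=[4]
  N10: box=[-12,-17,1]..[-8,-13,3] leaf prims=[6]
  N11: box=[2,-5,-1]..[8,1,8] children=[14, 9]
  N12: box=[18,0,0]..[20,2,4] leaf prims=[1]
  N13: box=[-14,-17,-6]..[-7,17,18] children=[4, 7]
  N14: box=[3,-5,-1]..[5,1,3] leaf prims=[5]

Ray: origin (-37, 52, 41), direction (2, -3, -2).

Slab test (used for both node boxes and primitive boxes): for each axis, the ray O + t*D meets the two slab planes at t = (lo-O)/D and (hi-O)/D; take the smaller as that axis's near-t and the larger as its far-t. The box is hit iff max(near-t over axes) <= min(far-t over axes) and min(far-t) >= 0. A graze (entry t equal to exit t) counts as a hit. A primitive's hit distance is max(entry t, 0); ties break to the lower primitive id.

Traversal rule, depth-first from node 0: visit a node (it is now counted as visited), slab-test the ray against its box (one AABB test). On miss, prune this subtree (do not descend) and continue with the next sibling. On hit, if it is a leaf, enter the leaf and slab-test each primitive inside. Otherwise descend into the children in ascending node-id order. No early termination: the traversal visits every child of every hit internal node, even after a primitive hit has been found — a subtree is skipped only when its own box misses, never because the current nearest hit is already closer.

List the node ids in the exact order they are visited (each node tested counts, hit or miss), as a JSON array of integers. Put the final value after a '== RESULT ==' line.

Walk:
N0 x:[23/2,57/2] y:[35/3,23] z:[23/2,47/2] -> hit [35/3,23], descend [3, 13]
  N3 x:[37/2,57/2] y:[50/3,19] z:[23/2,21] -> hit [37/2,19], descend [5, 8]
    N5 x:[39/2,57/2] y:[50/3,19] z:[33/2,21] -> miss, prune
    N8 x:[37/2,22] y:[17,19] z:[23/2,14] -> miss, prune
  N13 x:[23/2,15] y:[35/3,23] z:[23/2,47/2] -> hit [35/3,15], descend [4, 7]
    N4 x:[23/2,29/2] y:[65/3,23] z:[19,47/2] -> miss, prune
    N7 x:[12,15] y:[35/3,13] z:[23/2,13] -> hit [12,13] leaf, test {P3@t=12}

Summary -> nodes [0, 3, 5, 8, 13, 4, 7]; box-tests=7; leaf-entries=1; first=P3

== RESULT ==
[0, 3, 5, 8, 13, 4, 7]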